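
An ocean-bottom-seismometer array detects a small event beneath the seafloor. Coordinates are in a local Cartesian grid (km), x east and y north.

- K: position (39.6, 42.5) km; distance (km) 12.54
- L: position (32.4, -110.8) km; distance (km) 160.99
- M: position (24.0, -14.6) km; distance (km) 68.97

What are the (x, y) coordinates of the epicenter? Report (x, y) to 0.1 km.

50.2 km east, 49.2 km north

Circle about each station: (x − 39.6)² + (y − 42.5)² = 12.54²; (x − 32.4)² + (y + 110.8)² = 160.99²; (x − 24.0)² + (y + 14.6)² = 68.97².
Subtracting pairs of circle equations eliminates x²+y² and gives linear equations (the radical axes):
-14.4 x − 306.6 y = -15808.54
-31.2 x − 114.2 y = -7184.86
Solving the 2×2 system: x ≈ 50.2, y ≈ 49.2 km.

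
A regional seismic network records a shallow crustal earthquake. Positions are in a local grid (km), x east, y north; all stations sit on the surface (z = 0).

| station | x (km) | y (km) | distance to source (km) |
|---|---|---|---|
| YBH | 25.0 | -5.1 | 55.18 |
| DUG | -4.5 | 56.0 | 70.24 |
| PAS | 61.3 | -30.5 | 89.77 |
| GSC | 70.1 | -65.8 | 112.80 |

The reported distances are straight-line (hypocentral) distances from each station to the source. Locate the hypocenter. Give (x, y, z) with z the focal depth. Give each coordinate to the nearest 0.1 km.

Each station gives a sphere (x−x_i)² + (y−y_i)² + z² = d_i² (stations at z=0).
Subtracting the YBH sphere from DUG and PAS: z² cancels, leaving linear equations in x and y:
-59.0 x + 122.2 y = 616.41
72.6 x − 50.8 y = -976.89
Solving: x ≈ -14.991, y ≈ -2.193 km (keep extra digits for the depth step; rounded: -15.0, -2.2).
Then from the YBH sphere: z² = 55.18² − (x − 25.0)² − (y + 5.1)² with x = -14.991, y = -2.193, so z ≈ 37.909 ≈ 37.9 km.

(-15.0, -2.2, 37.9)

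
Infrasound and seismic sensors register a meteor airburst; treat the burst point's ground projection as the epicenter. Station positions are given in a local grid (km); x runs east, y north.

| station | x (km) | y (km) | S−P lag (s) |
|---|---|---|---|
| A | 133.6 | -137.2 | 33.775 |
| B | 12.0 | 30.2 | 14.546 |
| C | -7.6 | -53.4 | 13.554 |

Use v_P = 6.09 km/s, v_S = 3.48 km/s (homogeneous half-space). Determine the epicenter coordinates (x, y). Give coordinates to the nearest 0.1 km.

Distance from S−P lag: d = Δt · v_P v_S / (v_P − v_S) = Δt · (6.09·3.48)/(6.09−3.48) ≈ 8.1200·Δt.
So d_A = 274.25, d_B = 118.11, d_C = 110.06 km.
Circle about each station: (x − 133.6)² + (y + 137.2)² = 274.25²; (x − 12.0)² + (y − 30.2)² = 118.11²; (x + 7.6)² + (y + 53.4)² = 110.06².
Subtracting the A equation from the B and C equations removes the quadratic terms:
-243.2 x + 334.8 y = 25646.33
-282.4 x + 167.6 y = 29336.38
Solving the 2×2 system: x ≈ -102.7, y ≈ 2.0 km.

(-102.7, 2.0)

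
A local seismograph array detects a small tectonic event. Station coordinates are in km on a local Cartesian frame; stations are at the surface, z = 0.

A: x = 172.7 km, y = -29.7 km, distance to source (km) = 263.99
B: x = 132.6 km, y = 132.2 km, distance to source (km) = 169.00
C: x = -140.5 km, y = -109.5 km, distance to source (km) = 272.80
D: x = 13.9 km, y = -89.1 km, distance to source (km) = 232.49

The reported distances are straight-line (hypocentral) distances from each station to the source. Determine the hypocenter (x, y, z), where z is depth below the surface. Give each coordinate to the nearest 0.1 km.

Each station gives a sphere (x−x_i)² + (y−y_i)² + z² = d_i² (stations at z=0).
Subtracting the A sphere from B and C: z² cancels, leaving linear equations in x and y:
-80.2 x + 323.8 y = 45481.94
-626.4 x − 159.6 y = -3706.00
Solving: x ≈ -28.099, y ≈ 133.503 km (keep extra digits for the depth step; rounded: -28.1, 133.5).
Then from the A sphere: z² = 263.99² − (x − 172.7)² − (y + 29.7)² with x = -28.099, y = 133.503, so z ≈ 52.300 ≈ 52.3 km.

(-28.1, 133.5, 52.3)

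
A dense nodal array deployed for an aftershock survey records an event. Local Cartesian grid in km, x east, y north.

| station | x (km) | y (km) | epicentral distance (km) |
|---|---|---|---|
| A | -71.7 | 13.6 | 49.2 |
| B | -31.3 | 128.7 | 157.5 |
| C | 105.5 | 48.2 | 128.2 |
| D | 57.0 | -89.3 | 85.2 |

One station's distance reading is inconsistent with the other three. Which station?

Solve using three stations at a time. Using B, C, D (subtract circle equations pairwise → linear system) gives (x, y) ≈ (0.6, -25.5).
Distances from that point to each station vs reported:
  A: calculated 82.2 vs reported 49.2 → residual 33.0 km
  B: calculated 157.5 vs reported 157.5 → residual 0.0 km
  C: calculated 128.2 vs reported 128.2 → residual 0.0 km
  D: calculated 85.1 vs reported 85.2 → residual 0.1 km
B, C, D are mutually consistent (residuals ≈ 0); A is off by 33.0 km.

A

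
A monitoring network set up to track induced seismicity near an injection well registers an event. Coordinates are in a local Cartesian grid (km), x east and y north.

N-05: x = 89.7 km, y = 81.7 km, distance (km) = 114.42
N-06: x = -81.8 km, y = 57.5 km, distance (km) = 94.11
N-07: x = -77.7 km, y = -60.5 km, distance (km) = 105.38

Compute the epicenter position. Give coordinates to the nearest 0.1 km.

Circle about each station: (x − 89.7)² + (y − 81.7)² = 114.42²; (x + 81.8)² + (y − 57.5)² = 94.11²; (x + 77.7)² + (y + 60.5)² = 105.38².
Subtracting pairs of circle equations eliminates x²+y² and gives linear equations (the radical axes):
-343.0 x − 48.4 y = -488.25
-334.8 x − 284.4 y = -3036.45
Solving the 2×2 system: x ≈ -0.1, y ≈ 10.8 km.

(-0.1, 10.8)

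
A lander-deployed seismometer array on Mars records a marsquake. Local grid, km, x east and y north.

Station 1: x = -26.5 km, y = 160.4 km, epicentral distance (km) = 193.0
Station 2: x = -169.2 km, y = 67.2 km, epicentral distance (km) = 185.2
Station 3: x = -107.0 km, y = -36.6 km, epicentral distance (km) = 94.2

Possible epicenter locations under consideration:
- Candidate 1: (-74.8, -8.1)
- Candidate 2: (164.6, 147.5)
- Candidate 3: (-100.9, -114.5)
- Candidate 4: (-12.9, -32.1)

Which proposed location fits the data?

Candidate 4

For each candidate, compare |candidate − station| to the reported distance:
Candidate 1: residuals Station 1 17.7, Station 2 64.4, Station 3 51.2 → max 64.4 km
Candidate 2: residuals Station 1 1.5, Station 2 158.1, Station 3 233.9 → max 233.9 km
Candidate 3: residuals Station 1 91.8, Station 2 8.9, Station 3 16.1 → max 91.8 km
Candidate 4: residuals Station 1 0.0, Station 2 0.0, Station 3 0.0 → max 0.0 km
Only Candidate 4 has all residuals ≈ 0.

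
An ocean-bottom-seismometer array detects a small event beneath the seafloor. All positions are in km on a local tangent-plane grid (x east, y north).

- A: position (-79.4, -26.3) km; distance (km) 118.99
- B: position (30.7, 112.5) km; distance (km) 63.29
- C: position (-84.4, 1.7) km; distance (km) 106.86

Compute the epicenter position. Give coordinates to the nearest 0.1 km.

Circle about each station: (x + 79.4)² + (y + 26.3)² = 118.99²; (x − 30.7)² + (y − 112.5)² = 63.29²; (x + 84.4)² + (y − 1.7)² = 106.86².
Subtracting pairs of circle equations eliminates x²+y² and gives linear equations (the radical axes):
220.2 x + 277.6 y = 16755.69
-10.0 x + 56.0 y = 2869.76
Solving the 2×2 system: x ≈ 9.4, y ≈ 52.9 km.
Check against A (with the unrounded x, y): √((x + 79.4)²+(y + 26.3)²) = 118.98 ≈ 118.99 km. ✓

(9.4, 52.9)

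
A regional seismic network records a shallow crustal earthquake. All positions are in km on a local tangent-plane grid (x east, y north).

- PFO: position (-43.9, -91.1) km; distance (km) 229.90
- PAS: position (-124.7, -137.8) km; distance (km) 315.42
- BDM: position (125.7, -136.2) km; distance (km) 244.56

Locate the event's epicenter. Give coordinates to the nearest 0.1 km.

Circle about each station: (x + 43.9)² + (y + 91.1)² = 229.90²; (x + 124.7)² + (y + 137.8)² = 315.42²; (x − 125.7)² + (y + 136.2)² = 244.56².
Subtracting the PFO equation from the PAS and BDM equations removes the quadratic terms:
-161.6 x − 93.4 y = -22323.26
339.2 x − 90.2 y = 17168.93
Solving the 2×2 system: x ≈ 78.2, y ≈ 103.7 km.
Check against PFO (with the unrounded x, y): √((x + 43.9)²+(y + 91.1)²) = 229.91 ≈ 229.90 km. ✓

(78.2, 103.7)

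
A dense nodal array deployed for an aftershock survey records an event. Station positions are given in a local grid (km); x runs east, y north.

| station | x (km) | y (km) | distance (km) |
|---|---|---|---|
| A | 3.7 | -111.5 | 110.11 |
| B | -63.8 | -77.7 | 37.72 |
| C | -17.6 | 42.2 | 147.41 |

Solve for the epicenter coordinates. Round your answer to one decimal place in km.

Circle about each station: (x − 3.7)² + (y + 111.5)² = 110.11²; (x + 63.8)² + (y + 77.7)² = 37.72²; (x + 17.6)² + (y − 42.2)² = 147.41².
Subtracting the A equation from the B and C equations removes the quadratic terms:
-135.0 x + 67.6 y = 8363.20
-42.6 x + 307.4 y = -19960.84
Solving the 2×2 system: x ≈ -101.5, y ≈ -79.0 km.

-101.5 km east, -79.0 km north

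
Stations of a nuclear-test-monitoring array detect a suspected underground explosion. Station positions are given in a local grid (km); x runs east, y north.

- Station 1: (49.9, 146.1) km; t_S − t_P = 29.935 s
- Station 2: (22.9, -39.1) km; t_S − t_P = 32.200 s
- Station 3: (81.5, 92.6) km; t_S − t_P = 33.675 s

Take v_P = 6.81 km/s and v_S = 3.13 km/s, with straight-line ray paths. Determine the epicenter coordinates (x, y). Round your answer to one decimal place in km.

x ≈ -113.5 km, y ≈ 88.1 km

Distance from S−P lag: d = Δt · v_P v_S / (v_P − v_S) = Δt · (6.81·3.13)/(6.81−3.13) ≈ 5.7922·Δt.
So d_Station 1 = 173.39, d_Station 2 = 186.51, d_Station 3 = 195.05 km.
Circle about each station: (x − 49.9)² + (y − 146.1)² = 173.39²; (x − 22.9)² + (y + 39.1)² = 186.51²; (x − 81.5)² + (y − 92.6)² = 195.05².
Subtracting pairs of circle equations eliminates x²+y² and gives linear equations (the radical axes):
-54.0 x − 370.4 y = -26503.89
63.2 x − 107.0 y = -16598.62
Solving the 2×2 system: x ≈ -113.5, y ≈ 88.1 km.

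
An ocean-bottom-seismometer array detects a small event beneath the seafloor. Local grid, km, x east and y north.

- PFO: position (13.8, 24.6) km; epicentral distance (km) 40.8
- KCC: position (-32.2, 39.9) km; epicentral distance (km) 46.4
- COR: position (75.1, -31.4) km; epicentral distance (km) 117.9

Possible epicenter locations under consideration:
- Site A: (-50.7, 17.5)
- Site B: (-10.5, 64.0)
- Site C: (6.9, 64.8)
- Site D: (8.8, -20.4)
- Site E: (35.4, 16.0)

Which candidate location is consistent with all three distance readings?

For each candidate, compare |candidate − station| to the reported distance:
Site A: residuals PFO 24.1, KCC 17.3, COR 17.1 → max 24.1 km
Site B: residuals PFO 5.5, KCC 14.0, COR 10.3 → max 14.0 km
Site C: residuals PFO 0.0, KCC 0.0, COR 0.0 → max 0.0 km
Site D: residuals PFO 4.5, KCC 26.5, COR 50.7 → max 50.7 km
Site E: residuals PFO 17.6, KCC 25.3, COR 56.1 → max 56.1 km
Only Site C has all residuals ≈ 0.

Site C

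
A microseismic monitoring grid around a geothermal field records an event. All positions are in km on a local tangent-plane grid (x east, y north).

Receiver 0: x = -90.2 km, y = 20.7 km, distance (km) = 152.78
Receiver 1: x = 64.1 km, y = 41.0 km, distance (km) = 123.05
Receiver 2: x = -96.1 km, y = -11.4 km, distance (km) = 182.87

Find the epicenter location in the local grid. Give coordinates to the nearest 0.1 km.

x ≈ -1.5 km, y ≈ 145.1 km

Circle about each station: (x + 90.2)² + (y − 20.7)² = 152.78²; (x − 64.1)² + (y − 41.0)² = 123.05²; (x + 96.1)² + (y + 11.4)² = 182.87².
Subtracting pairs of circle equations eliminates x²+y² and gives linear equations (the radical axes):
308.6 x + 40.6 y = 5425.71
-11.8 x − 64.2 y = -9299.07
Solving the 2×2 system: x ≈ -1.5, y ≈ 145.1 km.
Check against Receiver 0 (with the unrounded x, y): √((x + 90.2)²+(y − 20.7)²) = 152.80 ≈ 152.78 km. ✓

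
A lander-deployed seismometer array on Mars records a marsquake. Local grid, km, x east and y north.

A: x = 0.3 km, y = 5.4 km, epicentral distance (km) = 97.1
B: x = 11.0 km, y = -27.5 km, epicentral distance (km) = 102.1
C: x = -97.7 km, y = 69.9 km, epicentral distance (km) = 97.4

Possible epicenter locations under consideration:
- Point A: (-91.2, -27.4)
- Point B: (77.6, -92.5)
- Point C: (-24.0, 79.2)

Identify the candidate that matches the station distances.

For each candidate, compare |candidate − station| to the reported distance:
Point A: residuals A 0.1, B 0.1, C 0.1 → max 0.1 km
Point B: residuals A 27.6, B 9.0, C 141.6 → max 141.6 km
Point C: residuals A 19.4, B 10.2, C 23.1 → max 23.1 km
Only Point A has all residuals ≈ 0.

Point A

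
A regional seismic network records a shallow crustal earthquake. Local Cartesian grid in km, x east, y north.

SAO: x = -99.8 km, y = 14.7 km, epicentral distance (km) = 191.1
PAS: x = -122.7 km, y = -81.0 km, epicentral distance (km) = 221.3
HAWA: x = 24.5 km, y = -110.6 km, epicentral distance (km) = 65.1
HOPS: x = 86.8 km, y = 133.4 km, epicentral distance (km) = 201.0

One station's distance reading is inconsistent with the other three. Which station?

PAS

Solve using three stations at a time. Using SAO, HAWA, HOPS (subtract circle equations pairwise → linear system) gives (x, y) ≈ (72.9, -67.1).
Distances from that point to each station vs reported:
  SAO: calculated 191.1 vs reported 191.1 → residual 0.0 km
  PAS: calculated 196.1 vs reported 221.3 → residual 25.2 km
  HAWA: calculated 65.1 vs reported 65.1 → residual 0.0 km
  HOPS: calculated 201.0 vs reported 201.0 → residual 0.0 km
SAO, HAWA, HOPS are mutually consistent (residuals ≈ 0); PAS is off by 25.2 km.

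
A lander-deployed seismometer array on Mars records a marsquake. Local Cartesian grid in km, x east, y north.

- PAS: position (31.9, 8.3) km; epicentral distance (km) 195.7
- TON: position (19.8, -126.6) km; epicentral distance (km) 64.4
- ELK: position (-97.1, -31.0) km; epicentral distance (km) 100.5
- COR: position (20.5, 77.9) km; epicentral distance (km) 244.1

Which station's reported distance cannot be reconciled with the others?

TON

Solve using three stations at a time. Using PAS, ELK, COR (subtract circle equations pairwise → linear system) gives (x, y) ≈ (-105.3, -131.4).
Distances from that point to each station vs reported:
  PAS: calculated 195.8 vs reported 195.7 → residual 0.1 km
  TON: calculated 125.2 vs reported 64.4 → residual 60.8 km
  ELK: calculated 100.7 vs reported 100.5 → residual 0.2 km
  COR: calculated 244.2 vs reported 244.1 → residual 0.1 km
PAS, ELK, COR are mutually consistent (residuals ≈ 0); TON is off by 60.8 km.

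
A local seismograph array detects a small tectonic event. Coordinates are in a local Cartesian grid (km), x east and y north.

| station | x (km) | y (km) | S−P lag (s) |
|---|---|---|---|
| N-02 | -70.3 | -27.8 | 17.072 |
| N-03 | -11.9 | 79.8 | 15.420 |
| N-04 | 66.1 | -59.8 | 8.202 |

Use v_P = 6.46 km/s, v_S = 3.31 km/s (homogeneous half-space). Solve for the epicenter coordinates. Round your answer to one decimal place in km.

x ≈ 44.0 km, y ≈ -8.7 km

Distance from S−P lag: d = Δt · v_P v_S / (v_P − v_S) = Δt · (6.46·3.31)/(6.46−3.31) ≈ 6.7881·Δt.
So d_N-02 = 115.89, d_N-03 = 104.67, d_N-04 = 55.68 km.
Circle about each station: (x + 70.3)² + (y + 27.8)² = 115.89²; (x + 11.9)² + (y − 79.8)² = 104.67²; (x − 66.1)² + (y + 59.8)² = 55.68².
Subtracting the N-02 equation from the N-03 and N-04 equations removes the quadratic terms:
116.8 x + 215.2 y = 3269.40
272.8 x − 64.0 y = 12560.55
Solving the 2×2 system: x ≈ 44.0, y ≈ -8.7 km.
Check against N-02 (with the unrounded x, y): √((x + 70.3)²+(y + 27.8)²) = 115.89 ≈ 115.89 km. ✓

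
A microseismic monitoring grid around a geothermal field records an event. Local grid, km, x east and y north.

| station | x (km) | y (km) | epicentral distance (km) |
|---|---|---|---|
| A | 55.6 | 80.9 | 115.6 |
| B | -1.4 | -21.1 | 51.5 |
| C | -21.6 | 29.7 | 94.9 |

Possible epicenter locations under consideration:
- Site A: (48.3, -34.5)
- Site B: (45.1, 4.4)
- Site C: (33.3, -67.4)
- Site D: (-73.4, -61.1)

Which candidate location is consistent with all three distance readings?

Site A

For each candidate, compare |candidate − station| to the reported distance:
Site A: residuals A 0.0, B 0.0, C 0.0 → max 0.0 km
Site B: residuals A 38.4, B 1.5, C 23.6 → max 38.4 km
Site C: residuals A 34.4, B 6.4, C 16.6 → max 34.4 km
Site D: residuals A 76.2, B 30.9, C 9.6 → max 76.2 km
Only Site A has all residuals ≈ 0.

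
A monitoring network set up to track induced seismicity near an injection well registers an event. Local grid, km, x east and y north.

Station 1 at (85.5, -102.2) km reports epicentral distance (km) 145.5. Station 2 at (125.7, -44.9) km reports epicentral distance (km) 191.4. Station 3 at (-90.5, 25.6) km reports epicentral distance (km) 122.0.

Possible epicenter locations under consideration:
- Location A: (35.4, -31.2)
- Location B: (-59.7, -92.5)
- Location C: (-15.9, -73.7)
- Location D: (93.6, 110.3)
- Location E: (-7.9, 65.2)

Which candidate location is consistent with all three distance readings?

For each candidate, compare |candidate − station| to the reported distance:
Location A: residuals Station 1 58.6, Station 2 100.1, Station 3 16.1 → max 100.1 km
Location B: residuals Station 1 0.0, Station 2 0.0, Station 3 0.1 → max 0.1 km
Location C: residuals Station 1 40.2, Station 2 46.9, Station 3 2.2 → max 46.9 km
Location D: residuals Station 1 67.2, Station 2 32.9, Station 3 80.6 → max 80.6 km
Location E: residuals Station 1 46.2, Station 2 18.3, Station 3 30.4 → max 46.2 km
Only Location B has all residuals ≈ 0.

Location B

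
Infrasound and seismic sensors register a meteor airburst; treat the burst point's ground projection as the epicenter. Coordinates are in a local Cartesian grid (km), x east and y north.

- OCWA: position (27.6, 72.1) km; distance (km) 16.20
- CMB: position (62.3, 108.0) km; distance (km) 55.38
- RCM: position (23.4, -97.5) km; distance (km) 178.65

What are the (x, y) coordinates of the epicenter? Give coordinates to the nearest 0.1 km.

Circle about each station: (x − 27.6)² + (y − 72.1)² = 16.20²; (x − 62.3)² + (y − 108.0)² = 55.38²; (x − 23.4)² + (y + 97.5)² = 178.65².
Subtracting the OCWA equation from the CMB and RCM equations removes the quadratic terms:
69.4 x + 71.8 y = 6780.62
-8.4 x − 339.2 y = -27559.74
Solving the 2×2 system: x ≈ 14.0, y ≈ 80.9 km.

x ≈ 14.0 km, y ≈ 80.9 km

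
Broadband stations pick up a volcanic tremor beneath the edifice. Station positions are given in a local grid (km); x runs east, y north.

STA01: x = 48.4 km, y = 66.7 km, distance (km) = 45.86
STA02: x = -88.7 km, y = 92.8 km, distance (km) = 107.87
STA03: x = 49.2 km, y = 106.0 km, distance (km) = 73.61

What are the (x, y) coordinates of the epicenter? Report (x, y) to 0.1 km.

Circle about each station: (x − 48.4)² + (y − 66.7)² = 45.86²; (x + 88.7)² + (y − 92.8)² = 107.87²; (x − 49.2)² + (y − 106.0)² = 73.61².
Subtracting the STA01 equation from the STA02 and STA03 equations removes the quadratic terms:
-274.2 x + 52.2 y = 155.28
1.6 x + 78.6 y = 3549.90
Solving the 2×2 system: x ≈ 8.0, y ≈ 45.0 km.

x ≈ 8.0 km, y ≈ 45.0 km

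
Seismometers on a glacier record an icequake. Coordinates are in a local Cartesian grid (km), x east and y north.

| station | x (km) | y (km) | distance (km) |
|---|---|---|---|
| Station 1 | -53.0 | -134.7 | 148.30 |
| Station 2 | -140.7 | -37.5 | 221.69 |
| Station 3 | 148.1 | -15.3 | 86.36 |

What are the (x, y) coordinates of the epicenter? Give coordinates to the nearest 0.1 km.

Circle about each station: (x + 53.0)² + (y + 134.7)² = 148.30²; (x + 140.7)² + (y + 37.5)² = 221.69²; (x − 148.1)² + (y + 15.3)² = 86.36².
Subtracting the Station 1 equation from the Station 2 and Station 3 equations removes the quadratic terms:
-175.4 x + 194.4 y = -26903.92
402.2 x + 238.8 y = 15749.45
Solving the 2×2 system: x ≈ 79.0, y ≈ -67.1 km.
Check against Station 1 (with the unrounded x, y): √((x + 53.0)²+(y + 134.7)²) = 148.30 ≈ 148.30 km. ✓

x ≈ 79.0 km, y ≈ -67.1 km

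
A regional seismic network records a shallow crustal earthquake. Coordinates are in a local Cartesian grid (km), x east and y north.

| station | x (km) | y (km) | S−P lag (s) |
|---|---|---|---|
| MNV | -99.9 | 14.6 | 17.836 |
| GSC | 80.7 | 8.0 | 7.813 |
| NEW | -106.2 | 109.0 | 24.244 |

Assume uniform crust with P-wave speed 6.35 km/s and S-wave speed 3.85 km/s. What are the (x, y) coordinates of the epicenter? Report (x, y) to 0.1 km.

Distance from S−P lag: d = Δt · v_P v_S / (v_P − v_S) = Δt · (6.35·3.85)/(6.35−3.85) ≈ 9.7790·Δt.
So d_MNV = 174.42, d_GSC = 76.40, d_NEW = 237.08 km.
Circle about each station: (x + 99.9)² + (y − 14.6)² = 174.42²; (x − 80.7)² + (y − 8.0)² = 76.40²; (x + 106.2)² + (y − 109.0)² = 237.08².
Subtracting the MNV equation from the GSC and NEW equations removes the quadratic terms:
361.2 x − 13.2 y = 20968.70
-12.6 x + 188.8 y = -12818.32
Solving the 2×2 system: x ≈ 55.7, y ≈ -64.2 km.
Check against MNV (with the unrounded x, y): √((x + 99.9)²+(y − 14.6)²) = 174.41 ≈ 174.42 km. ✓

(55.7, -64.2)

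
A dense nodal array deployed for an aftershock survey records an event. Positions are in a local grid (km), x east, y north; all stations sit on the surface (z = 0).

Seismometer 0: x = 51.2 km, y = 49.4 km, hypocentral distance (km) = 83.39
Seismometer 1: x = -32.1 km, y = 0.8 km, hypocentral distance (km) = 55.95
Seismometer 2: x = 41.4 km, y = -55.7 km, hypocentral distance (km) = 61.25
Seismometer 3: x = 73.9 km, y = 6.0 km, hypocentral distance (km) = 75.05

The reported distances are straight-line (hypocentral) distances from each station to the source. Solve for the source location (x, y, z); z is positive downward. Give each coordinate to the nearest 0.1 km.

(10.0, -15.0, 33.3)

Each station gives a sphere (x−x_i)² + (y−y_i)² + z² = d_i² (stations at z=0).
Subtracting the Seismometer 0 sphere from Seismometer 1 and Seismometer 2: z² cancels, leaving linear equations in x and y:
-166.6 x − 97.2 y = -207.26
-19.6 x − 210.2 y = 2956.98
Solving: x ≈ 9.995, y ≈ -14.999 km (keep extra digits for the depth step; rounded: 10.0, -15.0).
Then from the Seismometer 0 sphere: z² = 83.39² − (x − 51.2)² − (y − 49.4)² with x = 9.995, y = -14.999, so z ≈ 33.299 ≈ 33.3 km.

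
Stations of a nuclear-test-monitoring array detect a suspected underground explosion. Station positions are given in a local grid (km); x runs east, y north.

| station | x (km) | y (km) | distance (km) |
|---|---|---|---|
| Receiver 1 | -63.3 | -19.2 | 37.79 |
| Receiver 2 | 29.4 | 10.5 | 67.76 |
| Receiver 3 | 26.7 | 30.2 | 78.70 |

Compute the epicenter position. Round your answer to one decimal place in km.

Circle about each station: (x + 63.3)² + (y + 19.2)² = 37.79²; (x − 29.4)² + (y − 10.5)² = 67.76²; (x − 26.7)² + (y − 30.2)² = 78.70².
Subtracting the Receiver 1 equation from the Receiver 2 and Receiver 3 equations removes the quadratic terms:
185.4 x + 59.4 y = -6564.25
180.0 x + 98.8 y = -7516.21
Solving the 2×2 system: x ≈ -26.5, y ≈ -27.8 km.

(-26.5, -27.8)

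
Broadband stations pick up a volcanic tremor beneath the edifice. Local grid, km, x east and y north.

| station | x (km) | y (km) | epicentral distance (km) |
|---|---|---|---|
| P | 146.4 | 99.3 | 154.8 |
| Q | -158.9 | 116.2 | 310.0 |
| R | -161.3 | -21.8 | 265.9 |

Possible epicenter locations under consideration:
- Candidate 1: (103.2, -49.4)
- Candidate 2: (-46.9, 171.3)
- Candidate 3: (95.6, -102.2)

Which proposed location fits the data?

For each candidate, compare |candidate − station| to the reported distance:
Candidate 1: residuals P 0.0, Q 0.0, R 0.0 → max 0.0 km
Candidate 2: residuals P 51.5, Q 185.2, R 41.5 → max 185.2 km
Candidate 3: residuals P 53.0, Q 25.4, R 3.3 → max 53.0 km
Only Candidate 1 has all residuals ≈ 0.

Candidate 1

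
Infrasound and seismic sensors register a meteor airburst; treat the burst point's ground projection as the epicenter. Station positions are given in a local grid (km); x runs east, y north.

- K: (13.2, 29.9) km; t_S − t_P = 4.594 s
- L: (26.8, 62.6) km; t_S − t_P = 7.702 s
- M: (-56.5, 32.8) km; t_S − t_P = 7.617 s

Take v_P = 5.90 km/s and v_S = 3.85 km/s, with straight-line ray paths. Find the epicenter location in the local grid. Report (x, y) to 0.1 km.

(8.7, -20.8)

Distance from S−P lag: d = Δt · v_P v_S / (v_P − v_S) = Δt · (5.90·3.85)/(5.90−3.85) ≈ 11.0805·Δt.
So d_K = 50.90, d_L = 85.34, d_M = 84.40 km.
Circle about each station: (x − 13.2)² + (y − 29.9)² = 50.90²; (x − 26.8)² + (y − 62.6)² = 85.34²; (x + 56.5)² + (y − 32.8)² = 84.40².
Subtracting the K equation from the L and M equations removes the quadratic terms:
27.2 x + 65.4 y = -1123.36
-139.4 x + 5.8 y = -1332.71
Solving the 2×2 system: x ≈ 8.7, y ≈ -20.8 km.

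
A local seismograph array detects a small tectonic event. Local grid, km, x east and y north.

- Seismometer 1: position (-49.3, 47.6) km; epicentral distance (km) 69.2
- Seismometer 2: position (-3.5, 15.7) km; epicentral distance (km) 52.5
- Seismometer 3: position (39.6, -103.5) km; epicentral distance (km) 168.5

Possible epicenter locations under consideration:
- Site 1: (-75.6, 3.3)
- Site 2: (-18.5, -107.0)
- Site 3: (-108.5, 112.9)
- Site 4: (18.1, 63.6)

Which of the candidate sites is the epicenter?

For each candidate, compare |candidate − station| to the reported distance:
Site 1: residuals Seismometer 1 17.7, Seismometer 2 20.7, Seismometer 3 11.4 → max 20.7 km
Site 2: residuals Seismometer 1 88.4, Seismometer 2 71.1, Seismometer 3 110.3 → max 110.3 km
Site 3: residuals Seismometer 1 18.9, Seismometer 2 90.6, Seismometer 3 93.7 → max 93.7 km
Site 4: residuals Seismometer 1 0.1, Seismometer 2 0.0, Seismometer 3 0.0 → max 0.1 km
Only Site 4 has all residuals ≈ 0.

Site 4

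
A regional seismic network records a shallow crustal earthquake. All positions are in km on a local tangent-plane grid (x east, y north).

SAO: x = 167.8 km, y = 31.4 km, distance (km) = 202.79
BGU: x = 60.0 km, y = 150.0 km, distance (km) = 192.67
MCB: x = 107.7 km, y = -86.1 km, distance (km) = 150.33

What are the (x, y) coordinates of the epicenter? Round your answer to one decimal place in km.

-28.0 km east, -21.4 km north

Circle about each station: (x − 167.8)² + (y − 31.4)² = 202.79²; (x − 60.0)² + (y − 150.0)² = 192.67²; (x − 107.7)² + (y + 86.1)² = 150.33².
Subtracting pairs of circle equations eliminates x²+y² and gives linear equations (the radical axes):
-215.6 x + 237.2 y = 959.26
-120.2 x − 235.0 y = 8394.38
Solving the 2×2 system: x ≈ -28.0, y ≈ -21.4 km.
Check against SAO (with the unrounded x, y): √((x − 167.8)²+(y − 31.4)²) = 202.79 ≈ 202.79 km. ✓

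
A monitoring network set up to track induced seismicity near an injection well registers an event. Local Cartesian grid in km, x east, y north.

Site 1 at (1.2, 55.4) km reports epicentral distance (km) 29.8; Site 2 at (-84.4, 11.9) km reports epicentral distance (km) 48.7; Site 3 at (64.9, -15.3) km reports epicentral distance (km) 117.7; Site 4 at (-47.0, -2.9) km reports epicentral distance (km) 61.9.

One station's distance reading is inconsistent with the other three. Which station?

Site 2

Solve using three stations at a time. Using Site 1, Site 3, Site 4 (subtract circle equations pairwise → linear system) gives (x, y) ≈ (-28.6, 56.2).
Distances from that point to each station vs reported:
  Site 1: calculated 29.8 vs reported 29.8 → residual 0.0 km
  Site 2: calculated 71.3 vs reported 48.7 → residual 22.6 km
  Site 3: calculated 117.7 vs reported 117.7 → residual 0.0 km
  Site 4: calculated 61.9 vs reported 61.9 → residual 0.0 km
Site 1, Site 3, Site 4 are mutually consistent (residuals ≈ 0); Site 2 is off by 22.6 km.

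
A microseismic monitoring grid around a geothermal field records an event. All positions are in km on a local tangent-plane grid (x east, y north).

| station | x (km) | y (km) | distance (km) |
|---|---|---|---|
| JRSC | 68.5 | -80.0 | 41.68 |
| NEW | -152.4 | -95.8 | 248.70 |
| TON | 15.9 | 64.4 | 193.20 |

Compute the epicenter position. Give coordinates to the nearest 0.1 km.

Circle about each station: (x − 68.5)² + (y + 80.0)² = 41.68²; (x + 152.4)² + (y + 95.8)² = 248.70²; (x − 15.9)² + (y − 64.4)² = 193.20².
Subtracting the JRSC equation from the NEW and TON equations removes the quadratic terms:
-441.8 x − 31.6 y = -38803.32
-105.2 x + 288.8 y = -42281.10
Solving the 2×2 system: x ≈ 95.8, y ≈ -111.5 km.

95.8 km east, -111.5 km north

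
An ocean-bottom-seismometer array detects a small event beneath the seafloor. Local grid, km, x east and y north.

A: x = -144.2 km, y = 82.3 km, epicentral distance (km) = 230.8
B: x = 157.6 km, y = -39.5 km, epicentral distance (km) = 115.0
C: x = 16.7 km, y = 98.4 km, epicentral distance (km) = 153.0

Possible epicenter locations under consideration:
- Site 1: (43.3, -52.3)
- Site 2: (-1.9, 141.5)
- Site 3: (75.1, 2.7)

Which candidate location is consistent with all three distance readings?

Site 1

For each candidate, compare |candidate − station| to the reported distance:
Site 1: residuals A 0.0, B 0.0, C 0.0 → max 0.0 km
Site 2: residuals A 76.7, B 126.2, C 106.1 → max 126.2 km
Site 3: residuals A 2.5, B 22.3, C 40.9 → max 40.9 km
Only Site 1 has all residuals ≈ 0.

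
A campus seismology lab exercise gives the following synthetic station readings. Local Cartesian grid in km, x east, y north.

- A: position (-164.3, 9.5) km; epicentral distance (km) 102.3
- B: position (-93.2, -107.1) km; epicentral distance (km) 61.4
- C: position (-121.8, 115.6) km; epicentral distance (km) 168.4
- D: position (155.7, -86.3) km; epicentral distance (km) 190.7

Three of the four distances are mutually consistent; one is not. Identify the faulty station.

D

Solve using three stations at a time. Using A, B, C (subtract circle equations pairwise → linear system) gives (x, y) ≈ (-79.3, -47.3).
Distances from that point to each station vs reported:
  A: calculated 102.3 vs reported 102.3 → residual 0.0 km
  B: calculated 61.4 vs reported 61.4 → residual 0.0 km
  C: calculated 168.4 vs reported 168.4 → residual 0.0 km
  D: calculated 238.2 vs reported 190.7 → residual 47.5 km
A, B, C are mutually consistent (residuals ≈ 0); D is off by 47.5 km.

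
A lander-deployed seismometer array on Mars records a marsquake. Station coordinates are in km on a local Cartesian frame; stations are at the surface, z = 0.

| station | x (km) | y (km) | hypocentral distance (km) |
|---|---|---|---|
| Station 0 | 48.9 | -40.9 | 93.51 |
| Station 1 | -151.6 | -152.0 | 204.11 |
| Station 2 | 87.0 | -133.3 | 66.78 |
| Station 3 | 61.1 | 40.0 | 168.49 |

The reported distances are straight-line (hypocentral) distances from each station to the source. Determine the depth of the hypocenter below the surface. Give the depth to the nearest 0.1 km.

Each station gives a sphere (x−x_i)² + (y−y_i)² + z² = d_i² (stations at z=0).
Subtracting the Station 0 sphere from Station 1 and Station 2: z² cancels, leaving linear equations in x and y:
-401.0 x − 222.2 y = 9105.77
76.2 x − 184.8 y = 25558.42
Solving: x ≈ 43.898, y ≈ -120.202 km (keep extra digits for the depth step; rounded: 43.9, -120.2).
Then from the Station 0 sphere: z² = 93.51² − (x − 48.9)² − (y + 40.9)² with x = 43.898, y = -120.202, so z ≈ 49.298 ≈ 49.3 km.

49.3 km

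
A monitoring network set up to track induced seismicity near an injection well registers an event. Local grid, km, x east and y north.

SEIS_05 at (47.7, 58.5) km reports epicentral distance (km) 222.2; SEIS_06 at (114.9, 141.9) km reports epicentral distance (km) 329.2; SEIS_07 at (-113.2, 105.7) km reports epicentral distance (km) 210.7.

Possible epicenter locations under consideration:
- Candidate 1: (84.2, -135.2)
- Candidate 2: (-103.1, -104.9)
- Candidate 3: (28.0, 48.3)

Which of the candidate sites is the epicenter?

Candidate 2

For each candidate, compare |candidate − station| to the reported distance:
Candidate 1: residuals SEIS_05 25.1, SEIS_06 50.4, SEIS_07 100.7 → max 100.7 km
Candidate 2: residuals SEIS_05 0.2, SEIS_06 0.1, SEIS_07 0.1 → max 0.2 km
Candidate 3: residuals SEIS_05 200.0, SEIS_06 201.5, SEIS_07 58.3 → max 201.5 km
Only Candidate 2 has all residuals ≈ 0.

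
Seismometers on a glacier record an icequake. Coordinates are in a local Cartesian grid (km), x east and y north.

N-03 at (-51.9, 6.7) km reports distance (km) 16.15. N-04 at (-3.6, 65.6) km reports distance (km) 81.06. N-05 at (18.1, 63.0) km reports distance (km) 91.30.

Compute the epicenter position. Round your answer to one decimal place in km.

x ≈ -41.8 km, y ≈ -5.9 km

Circle about each station: (x + 51.9)² + (y − 6.7)² = 16.15²; (x + 3.6)² + (y − 65.6)² = 81.06²; (x − 18.1)² + (y − 63.0)² = 91.30².
Subtracting the N-03 equation from the N-04 and N-05 equations removes the quadratic terms:
96.6 x + 117.8 y = -4732.08
140.0 x + 112.6 y = -6516.76
Solving the 2×2 system: x ≈ -41.8, y ≈ -5.9 km.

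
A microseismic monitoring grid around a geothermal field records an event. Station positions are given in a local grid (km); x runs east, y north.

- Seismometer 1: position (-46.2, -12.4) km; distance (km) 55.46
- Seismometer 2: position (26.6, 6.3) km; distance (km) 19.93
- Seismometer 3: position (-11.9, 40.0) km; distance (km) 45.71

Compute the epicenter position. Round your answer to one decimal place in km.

(8.1, -1.1)

Circle about each station: (x + 46.2)² + (y + 12.4)² = 55.46²; (x − 26.6)² + (y − 6.3)² = 19.93²; (x + 11.9)² + (y − 40.0)² = 45.71².
Subtracting pairs of circle equations eliminates x²+y² and gives linear equations (the radical axes):
145.6 x + 37.4 y = 1137.66
68.6 x + 104.8 y = 439.82
Solving the 2×2 system: x ≈ 8.1, y ≈ -1.1 km.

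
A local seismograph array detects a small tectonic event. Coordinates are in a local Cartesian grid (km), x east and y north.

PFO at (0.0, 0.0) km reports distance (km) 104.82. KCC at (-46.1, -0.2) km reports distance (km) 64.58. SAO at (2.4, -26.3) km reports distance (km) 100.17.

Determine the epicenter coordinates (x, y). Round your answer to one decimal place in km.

x ≈ -96.8 km, y ≈ -40.2 km

Circle about each station: x² + y² = 104.82²; (x + 46.1)² + (y + 0.2)² = 64.58²; (x − 2.4)² + (y + 26.3)² = 100.17².
Subtracting the PFO equation from the KCC and SAO equations removes the quadratic terms:
-92.2 x − 0.4 y = 8941.91
4.8 x − 52.6 y = 1650.65
Solving the 2×2 system: x ≈ -96.8, y ≈ -40.2 km.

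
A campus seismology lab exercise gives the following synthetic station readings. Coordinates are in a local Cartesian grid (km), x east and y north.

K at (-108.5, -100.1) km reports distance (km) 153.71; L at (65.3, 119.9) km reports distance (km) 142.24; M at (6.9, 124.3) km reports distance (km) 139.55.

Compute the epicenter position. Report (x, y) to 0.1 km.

Circle about each station: (x + 108.5)² + (y + 100.1)² = 153.71²; (x − 65.3)² + (y − 119.9)² = 142.24²; (x − 6.9)² + (y − 124.3)² = 139.55².
Subtracting the K equation from the L and M equations removes the quadratic terms:
347.6 x + 440.0 y = 242.39
230.8 x + 448.8 y = -2141.60
Solving the 2×2 system: x ≈ 19.3, y ≈ -14.7 km.
Check against K (with the unrounded x, y): √((x + 108.5)²+(y + 100.1)²) = 153.71 ≈ 153.71 km. ✓

x ≈ 19.3 km, y ≈ -14.7 km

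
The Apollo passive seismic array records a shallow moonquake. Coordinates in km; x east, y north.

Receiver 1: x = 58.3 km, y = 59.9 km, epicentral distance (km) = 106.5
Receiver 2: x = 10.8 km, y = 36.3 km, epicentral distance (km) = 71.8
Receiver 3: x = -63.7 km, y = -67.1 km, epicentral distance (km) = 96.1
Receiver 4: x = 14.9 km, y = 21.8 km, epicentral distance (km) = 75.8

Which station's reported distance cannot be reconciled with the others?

Solve using three stations at a time. Using Receiver 2, Receiver 3, Receiver 4 (subtract circle equations pairwise → linear system) gives (x, y) ≈ (-60.3, 28.7).
Distances from that point to each station vs reported:
  Receiver 1: calculated 122.6 vs reported 106.5 → residual 16.1 km
  Receiver 2: calculated 71.5 vs reported 71.8 → residual 0.3 km
  Receiver 3: calculated 95.9 vs reported 96.1 → residual 0.2 km
  Receiver 4: calculated 75.5 vs reported 75.8 → residual 0.3 km
Receiver 2, Receiver 3, Receiver 4 are mutually consistent (residuals ≈ 0); Receiver 1 is off by 16.1 km.

Receiver 1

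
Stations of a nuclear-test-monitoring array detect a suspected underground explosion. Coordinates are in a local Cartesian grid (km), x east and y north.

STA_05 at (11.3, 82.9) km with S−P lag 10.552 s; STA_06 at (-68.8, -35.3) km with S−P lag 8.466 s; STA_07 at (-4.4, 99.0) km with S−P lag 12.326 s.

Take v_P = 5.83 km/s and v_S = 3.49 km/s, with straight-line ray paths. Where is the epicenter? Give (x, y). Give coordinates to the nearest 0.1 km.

-0.4 km east, -8.1 km north

Distance from S−P lag: d = Δt · v_P v_S / (v_P − v_S) = Δt · (5.83·3.49)/(5.83−3.49) ≈ 8.6952·Δt.
So d_STA_05 = 91.75, d_STA_06 = 73.61, d_STA_07 = 107.18 km.
Circle about each station: (x − 11.3)² + (y − 82.9)² = 91.75²; (x + 68.8)² + (y + 35.3)² = 73.61²; (x + 4.4)² + (y − 99.0)² = 107.18².
Subtracting pairs of circle equations eliminates x²+y² and gives linear equations (the radical axes):
-160.2 x − 236.4 y = 1979.06
-31.4 x + 32.2 y = -249.23
Solving the 2×2 system: x ≈ -0.4, y ≈ -8.1 km.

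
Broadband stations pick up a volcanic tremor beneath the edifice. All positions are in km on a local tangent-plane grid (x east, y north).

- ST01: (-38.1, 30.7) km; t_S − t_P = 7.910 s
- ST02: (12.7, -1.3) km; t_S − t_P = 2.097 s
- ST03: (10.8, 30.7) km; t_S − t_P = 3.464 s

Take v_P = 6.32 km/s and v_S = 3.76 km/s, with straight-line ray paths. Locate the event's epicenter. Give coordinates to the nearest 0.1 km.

Distance from S−P lag: d = Δt · v_P v_S / (v_P − v_S) = Δt · (6.32·3.76)/(6.32−3.76) ≈ 9.2825·Δt.
So d_ST01 = 73.42, d_ST02 = 19.47, d_ST03 = 32.15 km.
Circle about each station: (x + 38.1)² + (y − 30.7)² = 73.42²; (x − 12.7)² + (y + 1.3)² = 19.47²; (x − 10.8)² + (y − 30.7)² = 32.15².
Subtracting pairs of circle equations eliminates x²+y² and gives linear equations (the radical axes):
101.6 x − 64.0 y = 2780.30
97.8 x + 0.0 y = 3021.90
Solving the 2×2 system: x ≈ 30.9, y ≈ 5.6 km.

x ≈ 30.9 km, y ≈ 5.6 km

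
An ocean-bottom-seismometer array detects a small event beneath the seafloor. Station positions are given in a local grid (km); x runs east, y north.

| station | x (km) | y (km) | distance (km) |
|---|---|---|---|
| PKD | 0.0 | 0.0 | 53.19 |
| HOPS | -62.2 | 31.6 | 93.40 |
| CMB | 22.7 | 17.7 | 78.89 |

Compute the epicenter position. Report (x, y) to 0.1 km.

Circle about each station: x² + y² = 53.19²; (x + 62.2)² + (y − 31.6)² = 93.40²; (x − 22.7)² + (y − 17.7)² = 78.89².
Subtracting the PKD equation from the HOPS and CMB equations removes the quadratic terms:
-124.4 x + 63.2 y = -1026.98
45.4 x + 35.4 y = -2565.88
Solving the 2×2 system: x ≈ -17.3, y ≈ -50.3 km.

-17.3 km east, -50.3 km north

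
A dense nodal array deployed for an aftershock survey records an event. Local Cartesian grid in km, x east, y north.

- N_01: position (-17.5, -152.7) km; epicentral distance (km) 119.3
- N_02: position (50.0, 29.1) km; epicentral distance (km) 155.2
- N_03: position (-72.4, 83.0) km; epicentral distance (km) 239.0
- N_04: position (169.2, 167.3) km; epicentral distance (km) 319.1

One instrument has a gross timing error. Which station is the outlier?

N_01

Solve using three stations at a time. Using N_02, N_03, N_04 (subtract circle equations pairwise → linear system) gives (x, y) ≈ (43.5, -126.1).
Distances from that point to each station vs reported:
  N_01: calculated 66.6 vs reported 119.3 → residual 52.7 km
  N_02: calculated 155.3 vs reported 155.2 → residual 0.1 km
  N_03: calculated 239.1 vs reported 239.0 → residual 0.1 km
  N_04: calculated 319.2 vs reported 319.1 → residual 0.1 km
N_02, N_03, N_04 are mutually consistent (residuals ≈ 0); N_01 is off by 52.7 km.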